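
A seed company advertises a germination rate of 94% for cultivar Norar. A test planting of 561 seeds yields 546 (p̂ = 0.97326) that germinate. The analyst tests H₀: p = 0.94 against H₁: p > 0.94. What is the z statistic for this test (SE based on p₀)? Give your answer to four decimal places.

z = 3.3173

p̂ = 546/561 = 0.9732620.
Standard error under H₀: √(0.94×0.06/561) = 0.0100267.
z = (0.9732620 − 0.94)/0.0100267 = 0.0332620/0.0100267 = 3.3173.
p-value = P(Z > 3.317) ≈ 0.0005.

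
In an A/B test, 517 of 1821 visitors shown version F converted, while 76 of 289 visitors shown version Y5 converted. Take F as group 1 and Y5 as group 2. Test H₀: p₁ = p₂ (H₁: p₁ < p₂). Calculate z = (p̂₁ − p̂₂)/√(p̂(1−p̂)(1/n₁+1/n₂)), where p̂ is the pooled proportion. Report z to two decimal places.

z = 0.74

p̂₁ = 517/1821 = 0.28391, p̂₂ = 76/289 = 0.26298.
Pooled p̂ = (517+76)/(1821+289) = 593/2110 = 0.28104.
SE = √(0.202058 × 0.00400936) = 0.02846.
z = (0.28391 − 0.26298)/0.02846 = 0.02093/0.02846 = 0.74.
p-value = P(Z < 0.735) ≈ 0.7690.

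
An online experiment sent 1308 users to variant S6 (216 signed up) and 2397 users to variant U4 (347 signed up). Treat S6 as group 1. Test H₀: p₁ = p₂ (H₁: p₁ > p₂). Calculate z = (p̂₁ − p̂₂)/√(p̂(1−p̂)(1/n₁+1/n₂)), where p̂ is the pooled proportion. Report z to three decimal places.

p̂₁ = 216/1308 = 0.165138, p̂₂ = 347/2397 = 0.144764.
Pooled p̂ = (216+347)/(1308+2397) = 563/3705 = 0.151957.
SE = √(0.128866 × 0.00118171) = 0.012340.
z = (0.165138 − 0.144764)/0.012340 = 0.020374/0.012340 = 1.651.
p-value = P(Z > 1.651) ≈ 0.0494.

z = 1.651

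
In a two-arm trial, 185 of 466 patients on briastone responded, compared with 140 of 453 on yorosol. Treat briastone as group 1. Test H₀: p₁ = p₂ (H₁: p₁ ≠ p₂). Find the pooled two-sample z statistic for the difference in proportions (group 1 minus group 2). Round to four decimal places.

p̂₁ = 185/466 ≈ 0.396996, p̂₂ = 140/453 ≈ 0.309051.
Pooled p̂ = (185+140)/(466+453) = 325/919 = 0.353645.
SE = √(p̂(1−p̂)(1/n₁+1/n₂)) = √(0.353645·0.646355·0.00435343) = √(0.000995108) = 0.031545.
z = (0.396996 − 0.309051)/0.031545 = 0.087945/0.031545 = 2.7879.
Two-sided p-value ≈ 2·Φ(−2.788) = 0.0053.

z = 2.7879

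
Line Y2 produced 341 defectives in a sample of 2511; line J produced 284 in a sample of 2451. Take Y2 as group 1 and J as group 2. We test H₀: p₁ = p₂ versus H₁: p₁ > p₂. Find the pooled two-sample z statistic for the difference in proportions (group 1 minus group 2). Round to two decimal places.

z = 2.12

p̂₁ = 341/2511 = 0.1358, p̂₂ = 284/2451 = 0.1159.
Pooled p̂ = (341+284)/(2511+2451) = 625/4962 = 0.1260.
SE = √(0.110092 × 0.000806244) = 0.0094.
z = (0.1358 − 0.1159)/0.0094 = 0.0199/0.0094 = 2.12.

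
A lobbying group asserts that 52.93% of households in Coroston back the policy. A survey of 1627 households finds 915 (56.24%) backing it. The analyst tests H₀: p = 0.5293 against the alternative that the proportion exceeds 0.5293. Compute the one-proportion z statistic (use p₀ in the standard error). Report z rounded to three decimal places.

z = 2.674

p̂ = 915/1627 = 0.56238.
Standard error under H₀: √(0.5293×0.4707/1627) = 0.01237.
z = (0.56238 − 0.5293)/0.01237 = 0.03308/0.01237 = 2.674.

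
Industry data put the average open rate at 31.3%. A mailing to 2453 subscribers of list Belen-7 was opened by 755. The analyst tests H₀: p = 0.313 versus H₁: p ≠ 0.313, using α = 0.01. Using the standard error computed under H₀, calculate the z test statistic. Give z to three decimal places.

p̂ = 755/2453 = 0.30779.
SE = √(p₀(1−p₀)/n) = √(0.21503/2453) = 0.00936.
z = (0.30779 − 0.313)/0.00936 = -0.00521/0.00936 = -0.557.
p-value = 2·P(Z > 0.557) ≈ 0.5776, so at α = 0.01 we fail to reject H₀.

z = -0.557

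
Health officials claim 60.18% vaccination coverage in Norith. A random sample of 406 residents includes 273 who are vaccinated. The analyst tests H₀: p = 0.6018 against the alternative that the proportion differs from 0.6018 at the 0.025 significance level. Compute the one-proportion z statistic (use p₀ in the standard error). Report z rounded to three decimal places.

p̂ = 273/406 ≈ 0.67241.
SE = √(p₀(1−p₀)/n) = √(0.23964/406) = 0.02429.
z = (0.67241 − 0.6018)/0.02429 = 0.07061/0.02429 = 2.907.
p-value = 2·P(Z > 2.907) ≈ 0.0037. With α = 0.025, reject H₀.

z = 2.907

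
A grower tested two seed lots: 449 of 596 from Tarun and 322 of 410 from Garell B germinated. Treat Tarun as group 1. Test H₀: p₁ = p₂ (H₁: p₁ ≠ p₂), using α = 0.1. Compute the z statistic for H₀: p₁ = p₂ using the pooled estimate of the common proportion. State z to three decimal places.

z = -1.179

p̂₁ = 449/596 = 0.75336, p̂₂ = 322/410 = 0.78537.
Pooled p̂ = (449+322)/(596+410) = 771/1006 = 0.76640.
SE = √(0.17903 × 0.00411688) = 0.02715.
z = (0.75336 − 0.78537)/0.02715 = -0.03201/0.02715 = -1.179.
p-value = 2·P(Z > 1.179) ≈ 0.2384. With α = 0.1, fail to reject H₀.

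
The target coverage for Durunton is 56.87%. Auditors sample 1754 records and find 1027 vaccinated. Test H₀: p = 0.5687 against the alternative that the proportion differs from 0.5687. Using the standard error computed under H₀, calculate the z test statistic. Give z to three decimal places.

z = 1.422

p̂ = 1027/1754 = 0.58552.
Under H₀, SE = √(0.5687·0.4313/1754) = √(0.000139841) = 0.01183.
z = (0.58552 − 0.5687)/0.01183 = 0.01682/0.01183 = 1.422.
p-value = 2·P(Z > 1.422) ≈ 0.1550.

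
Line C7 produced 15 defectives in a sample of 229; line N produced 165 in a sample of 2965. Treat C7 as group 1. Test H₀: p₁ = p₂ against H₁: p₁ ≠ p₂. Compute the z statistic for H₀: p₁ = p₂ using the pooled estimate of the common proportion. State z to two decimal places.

p̂₁ = 15/229 ≈ 0.06550, p̂₂ = 165/2965 ≈ 0.05565.
Pooled p̂ = (15+165)/(229+2965) = 180/3194 = 0.05636.
SE = √(p̂(1−p̂)(1/n₁+1/n₂)) = √(0.05636·0.94364·0.00470408) = √(0.000250162) = 0.01582.
z = (0.06550 − 0.05565)/0.01582 = 0.00985/0.01582 = 0.62.
p-value = 2·P(Z > 0.623) ≈ 0.5333.

z = 0.62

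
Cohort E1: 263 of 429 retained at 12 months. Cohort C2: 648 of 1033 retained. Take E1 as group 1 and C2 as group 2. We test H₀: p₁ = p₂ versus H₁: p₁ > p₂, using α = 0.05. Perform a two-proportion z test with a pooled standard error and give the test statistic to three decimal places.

z = -0.512

p̂₁ = 263/429 ≈ 0.61305, p̂₂ = 648/1033 ≈ 0.62730.
Pooled p̂ = (263+648)/(429+1033) = 911/1462 = 0.62312.
SE = √(p̂(1−p̂)(1/n₁+1/n₂)) = √(0.62312·0.37688·0.00329906) = √(0.000774756) = 0.02783.
z = (0.61305 − 0.62730)/0.02783 = -0.01425/0.02783 = -0.512.
p-value = P(Z > -0.512) ≈ 0.6956, so at α = 0.05 we fail to reject H₀.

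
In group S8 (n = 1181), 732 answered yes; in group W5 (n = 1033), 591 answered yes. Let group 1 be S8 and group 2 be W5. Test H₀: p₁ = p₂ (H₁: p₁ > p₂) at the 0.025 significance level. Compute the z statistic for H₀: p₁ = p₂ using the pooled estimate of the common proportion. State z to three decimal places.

p̂₁ = 732/1181 = 0.61981, p̂₂ = 591/1033 = 0.57212.
Pooled p̂ = (732+591)/(1181+1033) = 1323/2214 = 0.59756.
SE = √(0.240482 × 0.00181479) = 0.02089.
z = (0.61981 − 0.57212)/0.02089 = 0.04769/0.02089 = 2.283.
p-value = P(Z > 2.283) ≈ 0.0112, so at α = 0.025 we reject H₀.

z = 2.283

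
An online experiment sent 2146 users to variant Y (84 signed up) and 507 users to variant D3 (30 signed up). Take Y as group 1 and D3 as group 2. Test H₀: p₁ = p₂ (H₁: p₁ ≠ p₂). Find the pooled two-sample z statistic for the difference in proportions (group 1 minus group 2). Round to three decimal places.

p̂₁ = 84/2146 = 0.039143, p̂₂ = 30/507 = 0.059172.
Pooled p̂ = (84+30)/(2146+507) = 114/2653 = 0.042970.
SE = √(p̂(1−p̂)(1/n₁+1/n₂)) = √(0.042970·0.957030·0.00243837) = √(0.000100275) = 0.010014.
z = (0.039143 − 0.059172)/0.010014 = -0.020029/0.010014 = -2.000.

z = -2.000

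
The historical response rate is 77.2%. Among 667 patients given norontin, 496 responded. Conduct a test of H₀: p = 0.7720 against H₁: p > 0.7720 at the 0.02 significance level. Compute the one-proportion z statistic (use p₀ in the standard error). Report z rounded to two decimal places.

p̂ = 496/667 = 0.7436.
SE = √(p₀(1−p₀)/n) = √(0.17602/667) = 0.0162.
z = (0.7436 − 0.772)/0.0162 = -0.0284/0.0162 = -1.75.
p-value = P(Z > -1.747) ≈ 0.9596, so at α = 0.02 we fail to reject H₀.

z = -1.75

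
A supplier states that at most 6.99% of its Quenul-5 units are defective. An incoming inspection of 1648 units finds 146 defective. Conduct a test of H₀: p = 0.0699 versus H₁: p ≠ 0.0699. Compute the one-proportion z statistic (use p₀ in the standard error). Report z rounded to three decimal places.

z = 2.976

p̂ = 146/1648 ≈ 0.08859.
SE = √(p₀(1−p₀)/n) = √(0.065014/1648) = 0.00628.
z = (0.08859 − 0.0699)/0.00628 = 0.01869/0.00628 = 2.976.
p-value = 2·P(Z > 2.976) ≈ 0.0029.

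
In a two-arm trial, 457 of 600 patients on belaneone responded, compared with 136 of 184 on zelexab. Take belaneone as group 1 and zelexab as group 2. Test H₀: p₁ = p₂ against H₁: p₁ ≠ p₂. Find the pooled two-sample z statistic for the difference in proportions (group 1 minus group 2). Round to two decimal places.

z = 0.62

p̂₁ = 457/600 ≈ 0.7617, p̂₂ = 136/184 ≈ 0.7391.
Pooled p̂ = (457+136)/(600+184) = 593/784 = 0.7564.
SE = √(0.184271 × 0.00710145) = 0.0362.
z = (0.7617 − 0.7391)/0.0362 = 0.0226/0.0362 = 0.62.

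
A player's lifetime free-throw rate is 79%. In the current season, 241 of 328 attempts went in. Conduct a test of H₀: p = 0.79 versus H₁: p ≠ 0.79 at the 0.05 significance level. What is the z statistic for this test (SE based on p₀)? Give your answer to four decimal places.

z = -2.4564

p̂ = 241/328 ≈ 0.734756.
Standard error under H₀: √(0.79×0.21/328) = 0.022490.
z = (0.734756 − 0.79)/0.022490 = -0.055244/0.022490 = -2.4564.
Two-sided p-value ≈ 2·Φ(−2.456) = 0.0140; since p < α = 0.05, reject H₀.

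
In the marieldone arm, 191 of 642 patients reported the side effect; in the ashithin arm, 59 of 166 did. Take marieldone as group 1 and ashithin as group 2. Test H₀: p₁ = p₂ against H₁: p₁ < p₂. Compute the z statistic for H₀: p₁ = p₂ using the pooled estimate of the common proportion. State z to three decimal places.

z = -1.439

p̂₁ = 191/642 = 0.29751, p̂₂ = 59/166 = 0.35542.
Pooled p̂ = (191+59)/(642+166) = 250/808 = 0.30941.
SE = √(0.213674 × 0.00758173) = 0.04025.
z = (0.29751 − 0.35542)/0.04025 = -0.05791/0.04025 = -1.439.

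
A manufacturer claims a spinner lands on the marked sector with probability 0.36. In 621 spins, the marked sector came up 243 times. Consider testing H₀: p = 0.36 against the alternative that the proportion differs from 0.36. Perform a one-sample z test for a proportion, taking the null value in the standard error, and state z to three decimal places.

p̂ = 243/621 = 0.39130.
SE = √(p₀(1−p₀)/n) = √(0.2304/621) = 0.01926.
z = (0.39130 − 0.36)/0.01926 = 0.03130/0.01926 = 1.625.

z = 1.625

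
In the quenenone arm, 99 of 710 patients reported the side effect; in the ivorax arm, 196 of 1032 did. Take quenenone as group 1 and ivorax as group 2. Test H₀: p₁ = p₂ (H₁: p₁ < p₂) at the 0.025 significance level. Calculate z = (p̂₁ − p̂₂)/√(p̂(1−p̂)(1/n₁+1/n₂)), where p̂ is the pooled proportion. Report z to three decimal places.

z = -2.761

p̂₁ = 99/710 = 0.139437, p̂₂ = 196/1032 = 0.189922.
Pooled p̂ = (99+196)/(710+1032) = 295/1742 = 0.169346.
SE = √(p̂(1−p̂)(1/n₁+1/n₂)) = √(0.169346·0.830654·0.00237744) = √(0.000334429) = 0.018287.
z = (0.139437 − 0.189922)/0.018287 = -0.050485/0.018287 = -2.761.
p-value = P(Z < -2.761) ≈ 0.0029, so at α = 0.025 we reject H₀.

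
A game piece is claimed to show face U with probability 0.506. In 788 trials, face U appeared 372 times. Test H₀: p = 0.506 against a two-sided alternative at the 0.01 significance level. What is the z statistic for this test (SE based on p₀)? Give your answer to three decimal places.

z = -1.904

p̂ = 372/788 = 0.472081.
Standard error under H₀: √(0.506×0.494/788) = 0.017810.
z = (0.472081 − 0.506)/0.017810 = -0.033919/0.017810 = -1.904.
p-value = 2·P(Z > 1.904) ≈ 0.0569; since p > α = 0.01, fail to reject H₀.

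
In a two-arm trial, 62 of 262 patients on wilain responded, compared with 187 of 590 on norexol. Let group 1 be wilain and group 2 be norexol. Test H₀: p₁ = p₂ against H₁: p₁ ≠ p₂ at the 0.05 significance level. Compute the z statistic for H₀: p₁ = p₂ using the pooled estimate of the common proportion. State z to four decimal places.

z = -2.3785

p̂₁ = 62/262 ≈ 0.2366412, p̂₂ = 187/590 ≈ 0.3169492.
Pooled p̂ = (62+187)/(262+590) = 249/852 = 0.2922535.
SE = √(p̂(1−p̂)(1/n₁+1/n₂)) = √(0.2922535·0.7077465·0.00551171) = √(0.00114005) = 0.0337646.
z = (0.2366412 − 0.3169492)/0.0337646 = -0.0803080/0.0337646 = -2.3785.
p-value = 2·P(Z > 2.378) ≈ 0.0174; since p < α = 0.05, reject H₀.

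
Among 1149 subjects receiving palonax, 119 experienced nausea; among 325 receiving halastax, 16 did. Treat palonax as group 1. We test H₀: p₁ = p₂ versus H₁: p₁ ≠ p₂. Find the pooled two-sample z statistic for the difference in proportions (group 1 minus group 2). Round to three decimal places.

p̂₁ = 119/1149 ≈ 0.103568, p̂₂ = 16/325 ≈ 0.049231.
Pooled p̂ = (119+16)/(1149+325) = 135/1474 = 0.091588.
SE = √(p̂(1−p̂)(1/n₁+1/n₂)) = √(0.091588·0.908412·0.00394725) = √(0.000328408) = 0.018122.
z = (0.103568 − 0.049231)/0.018122 = 0.054337/0.018122 = 2.998.

z = 2.998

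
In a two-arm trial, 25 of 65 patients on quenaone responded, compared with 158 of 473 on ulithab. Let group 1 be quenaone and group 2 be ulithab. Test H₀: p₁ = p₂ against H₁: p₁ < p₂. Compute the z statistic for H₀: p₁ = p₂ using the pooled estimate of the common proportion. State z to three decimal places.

z = 0.807

p̂₁ = 25/65 ≈ 0.38462, p̂₂ = 158/473 ≈ 0.33404.
Pooled p̂ = (25+158)/(65+473) = 183/538 = 0.34015.
SE = √(p̂(1−p̂)(1/n₁+1/n₂)) = √(0.34015·0.65985·0.0174988) = √(0.00392756) = 0.06267.
z = (0.38462 − 0.33404)/0.06267 = 0.05058/0.06267 = 0.807.
p-value = P(Z < 0.807) ≈ 0.7902.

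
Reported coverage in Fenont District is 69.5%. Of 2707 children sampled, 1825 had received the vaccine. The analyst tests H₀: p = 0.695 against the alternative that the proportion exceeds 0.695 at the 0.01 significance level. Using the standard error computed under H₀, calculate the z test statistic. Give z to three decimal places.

p̂ = 1825/2707 ≈ 0.67418.
SE = √(p₀(1−p₀)/n) = √(0.21198/2707) = 0.00885.
z = (0.67418 − 0.695)/0.00885 = -0.02082/0.00885 = -2.353.
p-value = P(Z > -2.353) ≈ 0.9907; since p > α = 0.01, fail to reject H₀.

z = -2.353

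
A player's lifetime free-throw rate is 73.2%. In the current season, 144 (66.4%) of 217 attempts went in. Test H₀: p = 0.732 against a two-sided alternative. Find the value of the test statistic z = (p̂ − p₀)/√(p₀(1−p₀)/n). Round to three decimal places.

z = -2.275

p̂ = 144/217 ≈ 0.66359.
SE = √(p₀(1−p₀)/n) = √(0.19618/217) = 0.03007.
z = (0.66359 − 0.732)/0.03007 = -0.06841/0.03007 = -2.275.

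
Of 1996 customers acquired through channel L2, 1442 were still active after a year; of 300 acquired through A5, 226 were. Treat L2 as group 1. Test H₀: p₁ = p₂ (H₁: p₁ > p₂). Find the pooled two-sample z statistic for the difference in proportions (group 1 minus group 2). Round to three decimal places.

p̂₁ = 1442/1996 ≈ 0.72244, p̂₂ = 226/300 ≈ 0.75333.
Pooled p̂ = (1442+226)/(1996+300) = 1668/2296 = 0.72648.
SE = √(p̂(1−p̂)(1/n₁+1/n₂)) = √(0.72648·0.27352·0.00383434) = √(0.000761907) = 0.02760.
z = (0.72244 − 0.75333)/0.02760 = -0.03089/0.02760 = -1.119.

z = -1.119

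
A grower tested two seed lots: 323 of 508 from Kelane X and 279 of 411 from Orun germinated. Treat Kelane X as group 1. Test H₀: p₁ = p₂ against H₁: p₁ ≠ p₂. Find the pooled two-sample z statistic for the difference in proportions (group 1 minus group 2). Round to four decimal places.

p̂₁ = 323/508 = 0.6358268, p̂₂ = 279/411 = 0.6788321.
Pooled p̂ = (323+279)/(508+411) = 602/919 = 0.6550598.
SE = √(p̂(1−p̂)(1/n₁+1/n₂)) = √(0.6550598·0.3449402·0.00440159) = √(0.000994569) = 0.0315368.
z = (0.6358268 − 0.6788321)/0.0315368 = -0.0430053/0.0315368 = -1.3637.

z = -1.3637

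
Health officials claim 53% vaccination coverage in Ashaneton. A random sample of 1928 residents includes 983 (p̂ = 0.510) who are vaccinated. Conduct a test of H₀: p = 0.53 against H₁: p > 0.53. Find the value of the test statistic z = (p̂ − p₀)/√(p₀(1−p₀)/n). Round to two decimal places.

p̂ = 983/1928 ≈ 0.50985.
Standard error under H₀: √(0.53×0.47/1928) = 0.01137.
z = (0.50985 − 0.53)/0.01137 = -0.02015/0.01137 = -1.77.

z = -1.77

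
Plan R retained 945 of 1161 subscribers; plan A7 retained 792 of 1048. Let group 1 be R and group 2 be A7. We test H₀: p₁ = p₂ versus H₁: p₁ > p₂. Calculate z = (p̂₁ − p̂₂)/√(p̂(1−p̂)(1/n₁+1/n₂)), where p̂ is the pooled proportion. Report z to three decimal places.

z = 3.334

p̂₁ = 945/1161 = 0.813953, p̂₂ = 792/1048 = 0.755725.
Pooled p̂ = (945+792)/(1161+1048) = 1737/2209 = 0.786329.
SE = √(0.168016 × 0.00181552) = 0.017465.
z = (0.813953 − 0.755725)/0.017465 = 0.058228/0.017465 = 3.334.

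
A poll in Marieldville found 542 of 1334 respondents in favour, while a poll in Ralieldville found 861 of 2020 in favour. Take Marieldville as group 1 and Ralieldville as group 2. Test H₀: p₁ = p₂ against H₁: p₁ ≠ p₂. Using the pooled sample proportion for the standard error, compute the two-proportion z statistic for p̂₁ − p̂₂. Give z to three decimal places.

p̂₁ = 542/1334 ≈ 0.40630, p̂₂ = 861/2020 ≈ 0.42624.
Pooled p̂ = (542+861)/(1334+2020) = 1403/3354 = 0.41831.
SE = √(p̂(1−p̂)(1/n₁+1/n₂)) = √(0.41831·0.58169·0.00124467) = √(0.000302862) = 0.01740.
z = (0.40630 − 0.42624)/0.01740 = -0.01994/0.01740 = -1.146.
p-value = 2·P(Z > 1.146) ≈ 0.2519.

z = -1.146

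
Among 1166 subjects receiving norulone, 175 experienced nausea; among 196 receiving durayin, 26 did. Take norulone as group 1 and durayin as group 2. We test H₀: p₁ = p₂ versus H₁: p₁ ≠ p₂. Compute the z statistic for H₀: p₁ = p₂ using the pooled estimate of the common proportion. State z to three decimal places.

p̂₁ = 175/1166 ≈ 0.15009, p̂₂ = 26/196 ≈ 0.13265.
Pooled p̂ = (175+26)/(1166+196) = 201/1362 = 0.14758.
SE = √(p̂(1−p̂)(1/n₁+1/n₂)) = √(0.14758·0.85242·0.00595967) = √(0.000749716) = 0.02738.
z = (0.15009 − 0.13265)/0.02738 = 0.01744/0.02738 = 0.637.

z = 0.637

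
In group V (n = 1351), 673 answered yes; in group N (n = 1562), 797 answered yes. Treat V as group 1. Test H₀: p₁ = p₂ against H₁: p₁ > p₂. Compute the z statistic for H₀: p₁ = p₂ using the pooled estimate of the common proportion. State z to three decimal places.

p̂₁ = 673/1351 ≈ 0.49815, p̂₂ = 797/1562 ≈ 0.51024.
Pooled p̂ = (673+797)/(1351+1562) = 1470/2913 = 0.50463.
SE = √(0.249979 × 0.0013804) = 0.01858.
z = (0.49815 − 0.51024)/0.01858 = -0.01209/0.01858 = -0.651.
p-value = P(Z > -0.651) ≈ 0.7425.

z = -0.651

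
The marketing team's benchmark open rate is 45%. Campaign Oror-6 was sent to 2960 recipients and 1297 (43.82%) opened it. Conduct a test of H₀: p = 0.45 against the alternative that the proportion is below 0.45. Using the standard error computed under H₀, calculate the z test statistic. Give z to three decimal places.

p̂ = 1297/2960 ≈ 0.43818.
Under H₀, SE = √(0.45·0.55/2960) = √(8.36149e-05) = 0.00914.
z = (0.43818 − 0.45)/0.00914 = -0.01182/0.00914 = -1.293.
p-value = P(Z < -1.293) ≈ 0.0980.

z = -1.293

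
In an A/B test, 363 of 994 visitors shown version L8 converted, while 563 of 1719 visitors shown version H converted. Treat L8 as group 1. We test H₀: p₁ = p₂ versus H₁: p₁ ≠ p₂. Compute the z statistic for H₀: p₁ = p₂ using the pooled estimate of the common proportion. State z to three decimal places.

p̂₁ = 363/994 ≈ 0.36519, p̂₂ = 563/1719 ≈ 0.32752.
Pooled p̂ = (363+563)/(994+1719) = 926/2713 = 0.34132.
SE = √(0.224821 × 0.00158777) = 0.01889.
z = (0.36519 − 0.32752)/0.01889 = 0.03767/0.01889 = 1.994.
p-value = 2·P(Z > 1.994) ≈ 0.0461.

z = 1.994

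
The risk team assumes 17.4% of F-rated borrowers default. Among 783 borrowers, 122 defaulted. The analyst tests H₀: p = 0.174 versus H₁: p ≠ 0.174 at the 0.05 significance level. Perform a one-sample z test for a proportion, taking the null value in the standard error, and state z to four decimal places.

z = -1.3425

p̂ = 122/783 ≈ 0.1558110.
SE = √(p₀(1−p₀)/n) = √(0.14372/783) = 0.0135483.
z = (0.1558110 − 0.174)/0.0135483 = -0.0181890/0.0135483 = -1.3425.
Two-sided p-value ≈ 2·Φ(−1.343) = 0.1794; since p > α = 0.05, fail to reject H₀.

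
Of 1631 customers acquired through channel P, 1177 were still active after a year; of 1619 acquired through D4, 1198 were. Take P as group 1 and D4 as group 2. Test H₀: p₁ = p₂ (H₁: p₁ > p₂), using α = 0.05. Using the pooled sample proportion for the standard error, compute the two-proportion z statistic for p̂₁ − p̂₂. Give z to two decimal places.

p̂₁ = 1177/1631 ≈ 0.7216, p̂₂ = 1198/1619 ≈ 0.7400.
Pooled p̂ = (1177+1198)/(1631+1619) = 2375/3250 = 0.7308.
SE = √(p̂(1−p̂)(1/n₁+1/n₂)) = √(0.7308·0.2692·0.00123079) = √(0.000242152) = 0.0156.
z = (0.7216 − 0.7400)/0.0156 = -0.0184/0.0156 = -1.18.
p-value = P(Z > -1.177) ≈ 0.8805, so at α = 0.05 we fail to reject H₀.

z = -1.18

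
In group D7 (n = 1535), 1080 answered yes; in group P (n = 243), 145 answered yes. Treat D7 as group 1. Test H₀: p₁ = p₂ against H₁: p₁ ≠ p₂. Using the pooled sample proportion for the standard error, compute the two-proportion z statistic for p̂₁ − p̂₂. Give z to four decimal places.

z = 3.3440

p̂₁ = 1080/1535 = 0.703583, p̂₂ = 145/243 = 0.596708.
Pooled p̂ = (1080+145)/(1535+243) = 1225/1778 = 0.688976.
SE = √(p̂(1−p̂)(1/n₁+1/n₂)) = √(0.688976·0.311024·0.00476669) = √(0.00102144) = 0.031960.
z = (0.703583 − 0.596708)/0.031960 = 0.106875/0.031960 = 3.3440.
Two-sided p-value ≈ 2·Φ(−3.344) = 0.0008.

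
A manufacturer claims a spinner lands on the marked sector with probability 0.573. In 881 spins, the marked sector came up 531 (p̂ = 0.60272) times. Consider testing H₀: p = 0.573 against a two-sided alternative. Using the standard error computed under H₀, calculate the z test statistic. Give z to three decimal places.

p̂ = 531/881 ≈ 0.60272.
SE = √(p₀(1−p₀)/n) = √(0.24467/881) = 0.01666.
z = (0.60272 − 0.573)/0.01666 = 0.02972/0.01666 = 1.784.
Two-sided p-value ≈ 2·Φ(−1.784) = 0.0745.

z = 1.784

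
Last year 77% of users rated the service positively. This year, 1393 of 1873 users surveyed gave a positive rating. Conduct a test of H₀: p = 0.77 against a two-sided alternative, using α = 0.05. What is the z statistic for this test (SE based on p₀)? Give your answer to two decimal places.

p̂ = 1393/1873 ≈ 0.74373.
Standard error under H₀: √(0.77×0.23/1873) = 0.00972.
z = (0.74373 − 0.77)/0.00972 = -0.02627/0.00972 = -2.70.
Two-sided p-value ≈ 2·Φ(−2.702) = 0.0069. With α = 0.05, reject H₀.

z = -2.70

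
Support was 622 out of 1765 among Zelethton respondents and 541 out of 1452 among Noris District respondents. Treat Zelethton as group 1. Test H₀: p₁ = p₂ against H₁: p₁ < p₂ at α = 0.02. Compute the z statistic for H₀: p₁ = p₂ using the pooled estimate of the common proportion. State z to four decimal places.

p̂₁ = 622/1765 = 0.352408, p̂₂ = 541/1452 = 0.372590.
Pooled p̂ = (622+541)/(1765+1452) = 1163/3217 = 0.361517.
SE = √(0.230822 × 0.00125528) = 0.017022.
z = (0.352408 − 0.372590)/0.017022 = -0.020182/0.017022 = -1.1856.
p-value = P(Z < -1.186) ≈ 0.1179; since p > α = 0.02, fail to reject H₀.

z = -1.1856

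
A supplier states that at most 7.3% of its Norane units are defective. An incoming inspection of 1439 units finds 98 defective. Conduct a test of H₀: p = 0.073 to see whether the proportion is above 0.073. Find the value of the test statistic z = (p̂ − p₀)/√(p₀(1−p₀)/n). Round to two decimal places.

z = -0.71

p̂ = 98/1439 ≈ 0.0681.
SE = √(p₀(1−p₀)/n) = √(0.067671/1439) = 0.0069.
z = (0.0681 − 0.073)/0.0069 = -0.0049/0.0069 = -0.71.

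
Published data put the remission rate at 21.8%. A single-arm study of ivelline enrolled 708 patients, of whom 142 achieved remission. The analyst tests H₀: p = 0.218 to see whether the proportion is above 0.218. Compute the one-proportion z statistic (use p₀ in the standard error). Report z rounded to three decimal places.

z = -1.124

p̂ = 142/708 ≈ 0.20056.
Under H₀, SE = √(0.218·0.782/708) = √(0.000240785) = 0.01552.
z = (0.20056 − 0.218)/0.01552 = -0.01744/0.01552 = -1.124.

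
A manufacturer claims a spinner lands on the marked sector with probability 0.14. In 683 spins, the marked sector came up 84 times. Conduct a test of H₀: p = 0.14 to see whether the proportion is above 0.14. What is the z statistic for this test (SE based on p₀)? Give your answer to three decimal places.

p̂ = 84/683 ≈ 0.12299.
SE = √(p₀(1−p₀)/n) = √(0.1204/683) = 0.01328.
z = (0.12299 − 0.14)/0.01328 = -0.01701/0.01328 = -1.281.
p-value = P(Z > -1.281) ≈ 0.9000.

z = -1.281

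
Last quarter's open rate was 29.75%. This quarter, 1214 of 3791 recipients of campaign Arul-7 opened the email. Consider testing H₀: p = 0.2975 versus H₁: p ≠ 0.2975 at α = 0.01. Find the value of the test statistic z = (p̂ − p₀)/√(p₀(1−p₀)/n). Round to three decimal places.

p̂ = 1214/3791 = 0.320232.
Standard error under H₀: √(0.2975×0.7025/3791) = 0.007425.
z = (0.320232 − 0.2975)/0.007425 = 0.022732/0.007425 = 3.062.
p-value = 2·P(Z > 3.062) ≈ 0.0022; since p < α = 0.01, reject H₀.

z = 3.062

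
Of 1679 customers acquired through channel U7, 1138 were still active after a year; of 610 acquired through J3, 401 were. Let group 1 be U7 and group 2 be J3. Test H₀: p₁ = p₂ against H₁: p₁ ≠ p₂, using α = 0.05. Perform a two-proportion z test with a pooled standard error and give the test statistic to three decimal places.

p̂₁ = 1138/1679 ≈ 0.677784, p̂₂ = 401/610 ≈ 0.657377.
Pooled p̂ = (1138+401)/(1679+610) = 1539/2289 = 0.672346.
SE = √(0.220297 × 0.00223494) = 0.022189.
z = (0.677784 − 0.657377)/0.022189 = 0.020407/0.022189 = 0.920.
Two-sided p-value ≈ 2·Φ(−0.920) = 0.3577; since p > α = 0.05, fail to reject H₀.

z = 0.920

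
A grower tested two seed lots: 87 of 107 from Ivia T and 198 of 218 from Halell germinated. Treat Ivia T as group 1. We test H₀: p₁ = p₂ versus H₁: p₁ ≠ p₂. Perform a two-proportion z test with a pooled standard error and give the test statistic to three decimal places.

z = -2.454

p̂₁ = 87/107 = 0.81308, p̂₂ = 198/218 = 0.90826.
Pooled p̂ = (87+198)/(107+218) = 285/325 = 0.87692.
SE = √(p̂(1−p̂)(1/n₁+1/n₂)) = √(0.87692·0.12308·0.013933) = √(0.00150377) = 0.03878.
z = (0.81308 − 0.90826)/0.03878 = -0.09518/0.03878 = -2.454.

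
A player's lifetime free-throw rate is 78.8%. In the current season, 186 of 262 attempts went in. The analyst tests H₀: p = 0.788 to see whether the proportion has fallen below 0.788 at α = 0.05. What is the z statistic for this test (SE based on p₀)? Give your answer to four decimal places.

p̂ = 186/262 = 0.709924.
Standard error under H₀: √(0.788×0.212/262) = 0.025251.
z = (0.709924 − 0.788)/0.025251 = -0.078076/0.025251 = -3.0920.
p-value = P(Z < -3.092) ≈ 0.0010; since p < α = 0.05, reject H₀.

z = -3.0920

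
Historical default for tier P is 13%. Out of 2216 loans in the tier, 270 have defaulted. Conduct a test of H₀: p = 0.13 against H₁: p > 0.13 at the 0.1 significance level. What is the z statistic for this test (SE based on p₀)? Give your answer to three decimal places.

z = -1.142

p̂ = 270/2216 = 0.121841.
Under H₀, SE = √(0.13·0.87/2216) = √(5.10379e-05) = 0.007144.
z = (0.121841 − 0.13)/0.007144 = -0.008159/0.007144 = -1.142.
p-value = P(Z > -1.142) ≈ 0.8733. With α = 0.1, fail to reject H₀.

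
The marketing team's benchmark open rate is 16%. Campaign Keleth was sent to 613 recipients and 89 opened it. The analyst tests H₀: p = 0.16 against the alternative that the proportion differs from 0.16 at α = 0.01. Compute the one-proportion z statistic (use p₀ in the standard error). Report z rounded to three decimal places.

p̂ = 89/613 = 0.14519.
SE = √(p₀(1−p₀)/n) = √(0.1344/613) = 0.01481.
z = (0.14519 − 0.16)/0.01481 = -0.01481/0.01481 = -1.000.
p-value = 2·P(Z > 1.000) ≈ 0.3171; since p > α = 0.01, fail to reject H₀.

z = -1.000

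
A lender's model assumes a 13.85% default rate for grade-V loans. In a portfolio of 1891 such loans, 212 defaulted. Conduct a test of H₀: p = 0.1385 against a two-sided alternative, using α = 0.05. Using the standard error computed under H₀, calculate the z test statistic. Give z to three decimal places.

z = -3.322

p̂ = 212/1891 = 0.112110.
Under H₀, SE = √(0.1385·0.8615/1891) = √(6.30977e-05) = 0.007943.
z = (0.112110 − 0.1385)/0.007943 = -0.026390/0.007943 = -3.322.
Two-sided p-value ≈ 2·Φ(−3.322) = 0.0009. With α = 0.05, reject H₀.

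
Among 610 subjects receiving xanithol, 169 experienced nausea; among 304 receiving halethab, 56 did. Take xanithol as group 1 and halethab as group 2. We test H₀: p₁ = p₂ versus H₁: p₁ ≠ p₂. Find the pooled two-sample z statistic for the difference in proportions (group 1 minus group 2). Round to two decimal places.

z = 3.07

p̂₁ = 169/610 = 0.2770, p̂₂ = 56/304 = 0.1842.
Pooled p̂ = (169+56)/(610+304) = 225/914 = 0.2462.
SE = √(p̂(1−p̂)(1/n₁+1/n₂)) = √(0.2462·0.7538·0.00492882) = √(0.000914644) = 0.0302.
z = (0.2770 − 0.1842)/0.0302 = 0.0928/0.0302 = 3.07.
Two-sided p-value ≈ 2·Φ(−3.070) = 0.0021.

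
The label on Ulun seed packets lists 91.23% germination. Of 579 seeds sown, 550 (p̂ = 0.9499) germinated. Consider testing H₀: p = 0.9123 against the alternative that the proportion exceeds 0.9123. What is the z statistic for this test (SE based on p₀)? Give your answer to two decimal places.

z = 3.20

p̂ = 550/579 = 0.94991.
Standard error under H₀: √(0.9123×0.0877/579) = 0.01176.
z = (0.94991 − 0.9123)/0.01176 = 0.03761/0.01176 = 3.20.
p-value = P(Z > 3.200) ≈ 0.0007.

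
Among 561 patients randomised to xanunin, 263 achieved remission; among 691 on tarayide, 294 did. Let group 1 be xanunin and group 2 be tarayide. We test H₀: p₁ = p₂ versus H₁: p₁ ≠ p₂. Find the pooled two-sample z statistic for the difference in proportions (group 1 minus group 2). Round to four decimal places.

p̂₁ = 263/561 = 0.4688057, p̂₂ = 294/691 = 0.4254703.
Pooled p̂ = (263+294)/(561+691) = 557/1252 = 0.4448882.
SE = √(p̂(1−p̂)(1/n₁+1/n₂)) = √(0.4448882·0.5551118·0.00322971) = √(0.000797618) = 0.0282421.
z = (0.4688057 − 0.4254703)/0.0282421 = 0.0433354/0.0282421 = 1.5344.

z = 1.5344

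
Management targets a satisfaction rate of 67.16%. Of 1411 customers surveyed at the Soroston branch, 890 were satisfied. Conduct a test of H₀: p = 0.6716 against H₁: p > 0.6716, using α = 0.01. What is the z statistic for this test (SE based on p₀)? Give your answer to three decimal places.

p̂ = 890/1411 ≈ 0.63076.
Under H₀, SE = √(0.6716·0.3284/1411) = √(0.00015631) = 0.01250.
z = (0.63076 − 0.6716)/0.01250 = -0.04084/0.01250 = -3.267.
p-value = P(Z > -3.267) ≈ 0.9995; since p > α = 0.01, fail to reject H₀.

z = -3.267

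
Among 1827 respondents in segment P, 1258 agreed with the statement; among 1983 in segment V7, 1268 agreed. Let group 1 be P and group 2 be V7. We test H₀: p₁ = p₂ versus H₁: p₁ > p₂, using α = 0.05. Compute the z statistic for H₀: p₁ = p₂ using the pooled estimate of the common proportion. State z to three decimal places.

z = 3.205

p̂₁ = 1258/1827 = 0.688560, p̂₂ = 1268/1983 = 0.639435.
Pooled p̂ = (1258+1268)/(1827+1983) = 2526/3810 = 0.662992.
SE = √(0.223434 × 0.00105163) = 0.015329.
z = (0.688560 − 0.639435)/0.015329 = 0.049125/0.015329 = 3.205.
p-value = P(Z > 3.205) ≈ 0.0007. With α = 0.05, reject H₀.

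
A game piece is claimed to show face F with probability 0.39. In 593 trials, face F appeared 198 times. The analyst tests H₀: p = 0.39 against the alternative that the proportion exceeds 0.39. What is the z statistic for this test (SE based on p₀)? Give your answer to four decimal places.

p̂ = 198/593 = 0.3338954.
Standard error under H₀: √(0.39×0.61/593) = 0.0200295.
z = (0.3338954 − 0.39)/0.0200295 = -0.0561046/0.0200295 = -2.8011.

z = -2.8011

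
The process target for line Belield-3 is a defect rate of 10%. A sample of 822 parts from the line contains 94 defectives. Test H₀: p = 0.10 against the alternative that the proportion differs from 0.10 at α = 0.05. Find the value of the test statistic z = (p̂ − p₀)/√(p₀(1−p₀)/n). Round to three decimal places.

p̂ = 94/822 = 0.114355.
Standard error under H₀: √(0.1×0.9/822) = 0.010464.
z = (0.114355 − 0.1)/0.010464 = 0.014355/0.010464 = 1.372.
Two-sided p-value ≈ 2·Φ(−1.372) = 0.1701, so at α = 0.05 we fail to reject H₀.

z = 1.372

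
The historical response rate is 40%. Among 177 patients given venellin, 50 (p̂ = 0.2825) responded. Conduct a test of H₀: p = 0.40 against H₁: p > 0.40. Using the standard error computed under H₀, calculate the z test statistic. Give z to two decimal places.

p̂ = 50/177 = 0.2825.
Standard error under H₀: √(0.4×0.6/177) = 0.0368.
z = (0.2825 − 0.4)/0.0368 = -0.1175/0.0368 = -3.19.

z = -3.19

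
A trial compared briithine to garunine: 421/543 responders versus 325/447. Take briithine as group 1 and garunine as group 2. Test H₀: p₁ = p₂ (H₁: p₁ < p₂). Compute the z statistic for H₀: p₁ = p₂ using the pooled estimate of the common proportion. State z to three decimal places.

z = 1.753

p̂₁ = 421/543 ≈ 0.77532, p̂₂ = 325/447 ≈ 0.72707.
Pooled p̂ = (421+325)/(543+447) = 746/990 = 0.75354.
SE = √(0.18572 × 0.00407876) = 0.02752.
z = (0.77532 − 0.72707)/0.02752 = 0.04825/0.02752 = 1.753.
p-value = P(Z < 1.753) ≈ 0.9602.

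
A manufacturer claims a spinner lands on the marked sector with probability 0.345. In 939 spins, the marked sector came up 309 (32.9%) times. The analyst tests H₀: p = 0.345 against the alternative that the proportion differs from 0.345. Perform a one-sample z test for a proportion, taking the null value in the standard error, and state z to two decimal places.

z = -1.03

p̂ = 309/939 = 0.3291.
Standard error under H₀: √(0.345×0.655/939) = 0.0155.
z = (0.3291 − 0.345)/0.0155 = -0.0159/0.0155 = -1.03.
p-value = 2·P(Z > 1.027) ≈ 0.3046.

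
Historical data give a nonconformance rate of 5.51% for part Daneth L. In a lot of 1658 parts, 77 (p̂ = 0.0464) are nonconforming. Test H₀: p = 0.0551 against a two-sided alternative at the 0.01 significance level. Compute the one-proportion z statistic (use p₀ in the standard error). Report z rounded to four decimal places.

p̂ = 77/1658 ≈ 0.046441.
Under H₀, SE = √(0.0551·0.9449/1658) = √(3.14017e-05) = 0.005604.
z = (0.046441 − 0.0551)/0.005604 = -0.008659/0.005604 = -1.5451.
Two-sided p-value ≈ 2·Φ(−1.545) = 0.1223. With α = 0.01, fail to reject H₀.

z = -1.5451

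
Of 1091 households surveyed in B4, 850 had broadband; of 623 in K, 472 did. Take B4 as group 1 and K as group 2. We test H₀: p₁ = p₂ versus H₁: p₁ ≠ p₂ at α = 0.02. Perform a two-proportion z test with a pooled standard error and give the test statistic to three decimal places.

z = 1.018

p̂₁ = 850/1091 ≈ 0.77910, p̂₂ = 472/623 ≈ 0.75762.
Pooled p̂ = (850+472)/(1091+623) = 1322/1714 = 0.77130.
SE = √(0.176399 × 0.00252173) = 0.02109.
z = (0.77910 − 0.75762)/0.02109 = 0.02148/0.02109 = 1.018.
Two-sided p-value ≈ 2·Φ(−1.018) = 0.3085. With α = 0.02, fail to reject H₀.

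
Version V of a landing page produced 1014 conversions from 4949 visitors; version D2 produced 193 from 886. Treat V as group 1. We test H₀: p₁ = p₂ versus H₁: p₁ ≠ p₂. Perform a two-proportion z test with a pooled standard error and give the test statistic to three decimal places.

z = -0.876

p̂₁ = 1014/4949 = 0.20489, p̂₂ = 193/886 = 0.21783.
Pooled p̂ = (1014+193)/(4949+886) = 1207/5835 = 0.20686.
SE = √(p̂(1−p̂)(1/n₁+1/n₂)) = √(0.20686·0.79314·0.00133073) = √(0.000218328) = 0.01478.
z = (0.20489 − 0.21783)/0.01478 = -0.01294/0.01478 = -0.876.
Two-sided p-value ≈ 2·Φ(−0.876) = 0.3811.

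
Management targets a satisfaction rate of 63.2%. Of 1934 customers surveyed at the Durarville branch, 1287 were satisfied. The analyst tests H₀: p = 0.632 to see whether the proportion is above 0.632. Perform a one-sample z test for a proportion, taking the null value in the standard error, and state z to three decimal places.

z = 3.051

p̂ = 1287/1934 = 0.665460.
Standard error under H₀: √(0.632×0.368/1934) = 0.010966.
z = (0.665460 − 0.632)/0.010966 = 0.033460/0.010966 = 3.051.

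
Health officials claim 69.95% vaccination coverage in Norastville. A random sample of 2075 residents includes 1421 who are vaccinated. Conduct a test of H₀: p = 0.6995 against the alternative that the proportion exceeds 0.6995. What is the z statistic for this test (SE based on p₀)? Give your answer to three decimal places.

p̂ = 1421/2075 = 0.68482.
SE = √(p₀(1−p₀)/n) = √(0.2102/2075) = 0.01006.
z = (0.68482 − 0.6995)/0.01006 = -0.01468/0.01006 = -1.459.

z = -1.459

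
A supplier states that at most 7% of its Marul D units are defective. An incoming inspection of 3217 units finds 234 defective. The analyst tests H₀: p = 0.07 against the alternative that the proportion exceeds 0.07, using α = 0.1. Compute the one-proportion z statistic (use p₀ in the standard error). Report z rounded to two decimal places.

z = 0.61

p̂ = 234/3217 = 0.07274.
Standard error under H₀: √(0.07×0.93/3217) = 0.00450.
z = (0.07274 − 0.07)/0.00450 = 0.00274/0.00450 = 0.61.
p-value = P(Z > 0.609) ≈ 0.2713, so at α = 0.1 we fail to reject H₀.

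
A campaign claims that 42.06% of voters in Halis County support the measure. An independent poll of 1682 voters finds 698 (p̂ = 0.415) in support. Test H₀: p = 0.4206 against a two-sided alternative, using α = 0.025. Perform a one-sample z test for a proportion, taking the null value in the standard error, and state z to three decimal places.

z = -0.467

p̂ = 698/1682 = 0.41498.
Standard error under H₀: √(0.4206×0.5794/1682) = 0.01204.
z = (0.41498 − 0.4206)/0.01204 = -0.00562/0.01204 = -0.467.
p-value = 2·P(Z > 0.467) ≈ 0.6407; since p > α = 0.025, fail to reject H₀.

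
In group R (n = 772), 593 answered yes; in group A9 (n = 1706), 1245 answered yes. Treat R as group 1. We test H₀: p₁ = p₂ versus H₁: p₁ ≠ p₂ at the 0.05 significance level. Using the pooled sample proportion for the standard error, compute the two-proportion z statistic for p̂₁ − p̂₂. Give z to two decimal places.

z = 2.02

p̂₁ = 593/772 ≈ 0.7681, p̂₂ = 1245/1706 ≈ 0.7298.
Pooled p̂ = (593+1245)/(772+1706) = 1838/2478 = 0.7417.
SE = √(p̂(1−p̂)(1/n₁+1/n₂)) = √(0.7417·0.2583·0.0018815) = √(0.000360436) = 0.0190.
z = (0.7681 − 0.7298)/0.0190 = 0.0383/0.0190 = 2.02.
p-value = 2·P(Z > 2.020) ≈ 0.0433. With α = 0.05, reject H₀.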